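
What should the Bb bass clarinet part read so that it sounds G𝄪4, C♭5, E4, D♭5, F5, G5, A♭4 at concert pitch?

Written C4 sounds as Bb2 on the Bb bass clarinet, so concert pitches are written a major ninth up.
G##4 gives A##5
Cb5 gives Db6
E4 gives F#5
Db5 gives Eb6
F5 gives G6
G5 gives A6
Ab4 gives Bb5

A##5 Db6 F#5 Eb6 G6 A6 Bb5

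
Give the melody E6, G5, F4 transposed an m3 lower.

C#6 E5 D4

E6: a third down reaches C, and 3 semitones makes it C#6.
G5: a third down reaches E, and 3 semitones makes it E5.
A minor third down from F4 gives D4.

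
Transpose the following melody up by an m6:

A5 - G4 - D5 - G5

F6 Eb5 Bb5 Eb6

A5 -> F6
G4 -> Eb5
D5 -> Bb5
G5 -> Eb6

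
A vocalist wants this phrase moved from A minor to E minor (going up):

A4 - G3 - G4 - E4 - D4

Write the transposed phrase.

A minor to E minor up is a perfect fifth, so every note moves up by that interval.
A4 becomes E5
G3 becomes D4
G4 becomes D5
E4 becomes B4
D4 becomes A4

E5 D4 D5 B4 A4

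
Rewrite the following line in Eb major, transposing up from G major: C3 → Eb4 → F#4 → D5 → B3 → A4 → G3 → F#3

From G up to Eb is a minor sixth; apply that to each pitch.
C3 to Ab3
Eb4 to Cb5
F#4 to D5
D5 to Bb5
B3 to G4
A4 to F5
G3 to Eb4
F#3 to D4

Ab3 Cb5 D5 Bb5 G4 F5 Eb4 D4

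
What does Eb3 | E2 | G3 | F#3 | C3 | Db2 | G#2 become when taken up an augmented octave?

An augmented octave up from Eb3 gives E4.
E2 up an augmented octave is E#3.
G3 up an augmented octave is G#4.
F#3: an octave up reaches F, and 13 semitones makes it F##4.
C3 up an augmented octave is C#4.
An augmented octave up from Db2 gives D3.
G#2: an octave up reaches G, and 13 semitones makes it G##3.

E4 E#3 G#4 F##4 C#4 D3 G##3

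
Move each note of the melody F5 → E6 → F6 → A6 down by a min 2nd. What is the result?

E5 D#6 E6 G#6

F5 to E5
E6 to D#6
F6 to E6
A6 to G#6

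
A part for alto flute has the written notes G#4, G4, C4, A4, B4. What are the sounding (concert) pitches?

D#4 D4 G3 E4 F#4

The alto flute sounds a perfect fourth below written, so transpose each written note down a perfect fourth.
G#4 gives D#4
G4 gives D4
C4 gives G3
A4 gives E4
B4 gives F#4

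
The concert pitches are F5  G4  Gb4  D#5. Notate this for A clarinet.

Ab5 Bb4 Bbb4 F#5

The A clarinet sounds a minor third below written, so the written part must be a minor third above concert — transpose each note up.
F5 -> Ab5
G4 -> Bb4
Gb4 -> Bbb4
D#5 -> F#5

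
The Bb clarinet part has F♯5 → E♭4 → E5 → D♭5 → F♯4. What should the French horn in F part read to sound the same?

First find concert pitch: the Bb clarinet sounds a major second below written, so F♯5 E♭4 E5 D♭5 F♯4 sounds E5 Db4 D5 Cb5 E4.
Then write for French horn in F: it sounds a perfect fifth below written, so the part must be a perfect fifth above concert.
E5 → B5
Db4 → Ab4
D5 → A5
Cb5 → Gb5
E4 → B4

B5 Ab4 A5 Gb5 B4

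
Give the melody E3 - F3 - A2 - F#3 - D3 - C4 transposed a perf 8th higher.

E4 F4 A3 F#4 D4 C5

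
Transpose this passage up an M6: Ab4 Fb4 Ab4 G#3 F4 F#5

Ab4 -> F5
Fb4 -> Db5
Ab4 -> F5
G#3 -> E#4
F4 -> D5
F#5 -> D#6

F5 Db5 F5 E#4 D5 D#6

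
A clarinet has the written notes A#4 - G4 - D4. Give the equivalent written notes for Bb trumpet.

G##4 F#4 C#4

First find concert pitch: the A clarinet sounds a minor third below written, so A#4 G4 D4 sounds F##4 E4 B3.
Then write for Bb trumpet: it sounds a major second below written, so the part must be a major second above concert.
F##4 → G##4
E4 → F#4
B3 → C#4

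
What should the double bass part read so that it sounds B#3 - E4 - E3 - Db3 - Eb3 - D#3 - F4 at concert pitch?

B#4 E5 E4 Db4 Eb4 D#4 F5

Written C4 sounds as C3 on the double bass, so concert pitches are written a perfect octave up.
B#3 -> B#4
E4 -> E5
E3 -> E4
Db3 -> Db4
Eb3 -> Eb4
D#3 -> D#4
F4 -> F5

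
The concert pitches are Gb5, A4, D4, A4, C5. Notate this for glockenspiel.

Written C4 sounds as C6 on the glockenspiel, so concert pitches are written a perfect fifteenth down.
Gb5 to Gb3
A4 to A2
D4 to D2
A4 to A2
C5 to C3

Gb3 A2 D2 A2 C3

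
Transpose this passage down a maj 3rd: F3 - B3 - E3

A major third down from F3 gives Db3.
B3: a third down reaches G, and 4 semitones makes it G3.
E3: a third down reaches C, and 4 semitones makes it C3.

Db3 G3 C3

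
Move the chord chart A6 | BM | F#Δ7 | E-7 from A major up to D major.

D6 EM BΔ7 A-7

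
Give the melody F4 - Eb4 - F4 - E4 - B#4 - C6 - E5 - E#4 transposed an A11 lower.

F4 down an augmented eleventh is Cb3.
Eb4 down an augmented eleventh is Bbb2.
F4: an eleventh down reaches C, and 18 semitones makes it Cb3.
An augmented eleventh down from E4 gives Bb2.
B#4 down an augmented eleventh is F#3.
C6: an eleventh down reaches G, and 18 semitones makes it Gb4.
An augmented eleventh down from E5 gives Bb3.
E#4: an eleventh down reaches B, and 18 semitones makes it B2.

Cb3 Bbb2 Cb3 Bb2 F#3 Gb4 Bb3 B2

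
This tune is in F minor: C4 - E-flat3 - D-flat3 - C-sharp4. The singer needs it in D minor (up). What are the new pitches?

A4 C4 Bb3 A#4

F minor to D minor up is a major sixth, so every note moves up by that interval.
C4 becomes A4
Eb3 becomes C4
Db3 becomes Bb3
C#4 becomes A#4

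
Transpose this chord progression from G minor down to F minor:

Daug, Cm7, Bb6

Caug Bbm7 Ab6

G minor down to F minor is a major second; each chord root moves by that interval while the quality stays the same.
Daug: root D down a major second → C, giving Caug.
Cm7: root C down a major second → Bb, giving Bbm7.
Bb6: root Bb down a major second → Ab, giving Ab6.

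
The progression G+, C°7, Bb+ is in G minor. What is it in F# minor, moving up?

G minor up to F# minor is a major seventh; each chord root moves by that interval while the quality stays the same.
G+: root G up a major seventh → F#, giving F#+.
C°7: root C up a major seventh → B, giving B°7.
Bb+: root Bb up a major seventh → A, giving A+.

F#+ B°7 A+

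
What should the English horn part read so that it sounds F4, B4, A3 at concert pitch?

C5 F#5 E4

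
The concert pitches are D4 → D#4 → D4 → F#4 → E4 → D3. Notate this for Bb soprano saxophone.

The Bb soprano saxophone sounds a major second below written, so the written part must be a major second above concert — transpose each note up.
D4 gives E4
D#4 gives E#4
D4 gives E4
F#4 gives G#4
E4 gives F#4
D3 gives E3

E4 E#4 E4 G#4 F#4 E3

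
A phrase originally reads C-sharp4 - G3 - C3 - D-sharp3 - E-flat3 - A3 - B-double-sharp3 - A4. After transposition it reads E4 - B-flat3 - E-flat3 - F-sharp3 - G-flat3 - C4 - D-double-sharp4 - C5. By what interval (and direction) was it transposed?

From C#4 to E4 is 3 letter names — a third of some quality.
C#4 to E4 is 3 semitones, which makes it a minor third; the second version is higher, so the direction is up.
Checking another pair — A4 → C5 — gives the same interval.

up a minor third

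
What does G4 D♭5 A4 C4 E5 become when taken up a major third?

B4 F5 C#5 E4 G#5

G4 gives B4
Db5 gives F5
A4 gives C#5
C4 gives E4
E5 gives G#5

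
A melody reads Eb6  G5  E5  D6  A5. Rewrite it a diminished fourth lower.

Eb6 -> B5
G5 -> D#5
E5 -> B#4
D6 -> A#5
A5 -> E#5

B5 D#5 B#4 A#5 E#5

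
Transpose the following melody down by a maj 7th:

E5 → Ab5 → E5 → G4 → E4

F4 Bbb4 F4 Ab3 F3

E5 -> F4
Ab5 -> Bbb4
E5 -> F4
G4 -> Ab3
E4 -> F3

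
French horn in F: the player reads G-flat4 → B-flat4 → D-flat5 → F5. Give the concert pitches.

The French horn in F sounds a perfect fifth below written, so transpose each written note down a perfect fifth.
Gb4 -> Cb4
Bb4 -> Eb4
Db5 -> Gb4
F5 -> Bb4

Cb4 Eb4 Gb4 Bb4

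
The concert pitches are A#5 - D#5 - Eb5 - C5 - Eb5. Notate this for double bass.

The double bass sounds a perfect octave below written, so the written part must be a perfect octave above concert — transpose each note up.
A#5 becomes A#6
D#5 becomes D#6
Eb5 becomes Eb6
C5 becomes C6
Eb5 becomes Eb6

A#6 D#6 Eb6 C6 Eb6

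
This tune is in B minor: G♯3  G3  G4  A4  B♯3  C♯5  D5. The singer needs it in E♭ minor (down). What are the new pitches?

C3 Cb3 Cb4 Db4 E3 F4 Gb4

B minor to E♭ minor down is an augmented fifth, so every note moves down by that interval.
G#3 → C3
G3 → Cb3
G4 → Cb4
A4 → Db4
B#3 → E3
C#5 → F4
D5 → Gb4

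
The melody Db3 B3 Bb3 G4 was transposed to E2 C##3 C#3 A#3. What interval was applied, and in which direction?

From Db3 to E2 is 7 letter names — a seventh of some quality.
E2 to Db3 is 9 semitones, which makes it a diminished seventh; the second version is lower, so the direction is down.
Checking another pair — G4 → A#3 — gives the same interval.

down a diminished seventh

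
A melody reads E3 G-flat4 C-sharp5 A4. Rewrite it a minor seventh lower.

E3 to F#2
Gb4 to Ab3
C#5 to D#4
A4 to B3

F#2 Ab3 D#4 B3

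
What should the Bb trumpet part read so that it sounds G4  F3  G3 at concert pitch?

A4 G3 A3

Written C4 sounds as Bb3 on the Bb trumpet, so concert pitches are written a major second up.
G4 gives A4
F3 gives G3
G3 gives A3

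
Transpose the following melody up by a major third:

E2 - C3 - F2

G#2 E3 A2

E2 gives G#2
C3 gives E3
F2 gives A2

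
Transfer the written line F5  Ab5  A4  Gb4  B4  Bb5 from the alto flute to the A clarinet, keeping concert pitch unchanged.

First find concert pitch: the alto flute sounds a perfect fourth below written, so F5 Ab5 A4 Gb4 B4 Bb5 sounds C5 Eb5 E4 Db4 F#4 F5.
Then write for A clarinet: it sounds a minor third below written, so the part must be a minor third above concert.
C5 → Eb5
Eb5 → Gb5
E4 → G4
Db4 → Fb4
F#4 → A4
F5 → Ab5

Eb5 Gb5 G4 Fb4 A4 Ab5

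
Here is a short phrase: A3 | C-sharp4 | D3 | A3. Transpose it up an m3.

C4 E4 F3 C4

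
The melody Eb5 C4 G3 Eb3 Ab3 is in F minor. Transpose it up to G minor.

F5 D4 A3 F3 Bb3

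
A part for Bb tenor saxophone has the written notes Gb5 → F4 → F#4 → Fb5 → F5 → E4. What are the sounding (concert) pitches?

Written C4 on the Bb tenor saxophone sounds as Bb2, a major ninth lower; apply that shift to every note.
Gb5 gives Fb4
F4 gives Eb3
F#4 gives E3
Fb5 gives Ebb4
F5 gives Eb4
E4 gives D3

Fb4 Eb3 E3 Ebb4 Eb4 D3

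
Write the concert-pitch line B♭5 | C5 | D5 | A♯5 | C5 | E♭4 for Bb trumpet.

The Bb trumpet sounds a major second below written, so the written part must be a major second above concert — transpose each note up.
Bb5 gives C6
C5 gives D5
D5 gives E5
A#5 gives B#5
C5 gives D5
Eb4 gives F4

C6 D5 E5 B#5 D5 F4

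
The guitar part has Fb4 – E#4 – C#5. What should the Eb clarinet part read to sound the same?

Db3 C##3 A#3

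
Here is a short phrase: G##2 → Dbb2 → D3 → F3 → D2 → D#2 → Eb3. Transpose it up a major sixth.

E##3 Bbb2 B3 D4 B2 B#2 C4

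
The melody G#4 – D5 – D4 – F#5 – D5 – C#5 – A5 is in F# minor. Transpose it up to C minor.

D5 Ab5 Ab4 C6 Ab5 G5 Eb6

From F# up to C is a diminished fifth; apply that to each pitch.
G#4 -> D5
D5 -> Ab5
D4 -> Ab4
F#5 -> C6
D5 -> Ab5
C#5 -> G5
A5 -> Eb6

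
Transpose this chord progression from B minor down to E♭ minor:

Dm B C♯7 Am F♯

B minor down to E♭ minor is an augmented fifth; each chord root moves by that interval while the quality stays the same.
Dm: root D down an augmented fifth → Gb, giving Gbm.
B: root B down an augmented fifth → Eb, giving Eb.
C♯7: root C♯ down an augmented fifth → F, giving F7.
Am: root A down an augmented fifth → Db, giving Dbm.
F♯: root F♯ down an augmented fifth → Bb, giving Bb.

Gbm Eb F7 Dbm Bb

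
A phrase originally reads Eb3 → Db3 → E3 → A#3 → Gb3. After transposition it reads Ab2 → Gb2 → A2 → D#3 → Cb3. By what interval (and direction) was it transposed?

From Eb3 to Ab2 is 5 letter names — a fifth of some quality.
Ab2 to Eb3 is 7 semitones, which makes it a perfect fifth; the second version is lower, so the direction is down.
Checking another pair — Gb3 → Cb3 — gives the same interval.

down a perfect fifth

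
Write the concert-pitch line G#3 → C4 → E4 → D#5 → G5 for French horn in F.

D#4 G4 B4 A#5 D6

The French horn in F sounds a perfect fifth below written, so the written part must be a perfect fifth above concert — transpose each note up.
G#3 -> D#4
C4 -> G4
E4 -> B4
D#5 -> A#5
G5 -> D6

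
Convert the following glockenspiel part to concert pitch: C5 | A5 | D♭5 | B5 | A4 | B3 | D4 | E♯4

Written C4 on the glockenspiel sounds as C6, a perfect fifteenth higher; apply that shift to every note.
C5 → C7
A5 → A7
Db5 → Db7
B5 → B7
A4 → A6
B3 → B5
D4 → D6
E#4 → E#6

C7 A7 Db7 B7 A6 B5 D6 E#6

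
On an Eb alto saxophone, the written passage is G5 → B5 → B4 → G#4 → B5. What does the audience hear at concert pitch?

The Eb alto saxophone sounds a major sixth below written, so transpose each written note down a major sixth.
G5 becomes Bb4
B5 becomes D5
B4 becomes D4
G#4 becomes B3
B5 becomes D5

Bb4 D5 D4 B3 D5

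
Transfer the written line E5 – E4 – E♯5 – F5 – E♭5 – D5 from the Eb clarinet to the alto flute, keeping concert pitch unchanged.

First find concert pitch: the Eb clarinet sounds a minor third above written, so E5 E4 E♯5 F5 E♭5 D5 sounds G5 G4 G#5 Ab5 Gb5 F5.
Then write for alto flute: it sounds a perfect fourth below written, so the part must be a perfect fourth above concert.
G5 → C6
G4 → C5
G#5 → C#6
Ab5 → Db6
Gb5 → Cb6
F5 → Bb5

C6 C5 C#6 Db6 Cb6 Bb5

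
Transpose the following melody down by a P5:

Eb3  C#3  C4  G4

Ab2 F#2 F3 C4

Eb3 down a perfect fifth is Ab2.
A perfect fifth down from C#3 gives F#2.
C4 down a perfect fifth is F3.
G4 down a perfect fifth is C4.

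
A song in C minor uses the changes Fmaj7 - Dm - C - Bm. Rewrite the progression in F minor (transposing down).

Bbmaj7 Gm F Em

C minor down to F minor is a perfect fifth; each chord root moves by that interval while the quality stays the same.
Fmaj7: root F down a perfect fifth → Bb, giving Bbmaj7.
Dm: root D down a perfect fifth → G, giving Gm.
C: root C down a perfect fifth → F, giving F.
Bm: root B down a perfect fifth → E, giving Em.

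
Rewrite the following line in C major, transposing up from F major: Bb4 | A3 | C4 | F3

From F up to C is a perfect fifth; apply that to each pitch.
Bb4 becomes F5
A3 becomes E4
C4 becomes G4
F3 becomes C4

F5 E4 G4 C4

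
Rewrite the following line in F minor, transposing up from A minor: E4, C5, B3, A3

C5 Ab5 G4 F4

A minor to F minor up is a minor sixth, so every note moves up by that interval.
E4 becomes C5
C5 becomes Ab5
B3 becomes G4
A3 becomes F4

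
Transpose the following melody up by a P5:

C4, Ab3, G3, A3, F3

C4 → G4
Ab3 → Eb4
G3 → D4
A3 → E4
F3 → C4

G4 Eb4 D4 E4 C4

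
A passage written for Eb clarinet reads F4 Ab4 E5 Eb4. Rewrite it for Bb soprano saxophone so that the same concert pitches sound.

Bb4 Db5 A5 Ab4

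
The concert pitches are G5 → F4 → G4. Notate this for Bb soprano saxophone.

A5 G4 A4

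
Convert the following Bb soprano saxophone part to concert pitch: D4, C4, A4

Written C4 on the Bb soprano saxophone sounds as Bb3, a major second lower; apply that shift to every note.
D4 becomes C4
C4 becomes Bb3
A4 becomes G4

C4 Bb3 G4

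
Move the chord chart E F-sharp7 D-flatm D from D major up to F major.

D major up to F major is a minor third; each chord root moves by that interval while the quality stays the same.
E: root E up a minor third → G, giving G.
F-sharp7: root F-sharp up a minor third → A, giving A7.
D-flatm: root D-flat up a minor third → Fb, giving Fbm.
D: root D up a minor third → F, giving F.

G A7 Fbm F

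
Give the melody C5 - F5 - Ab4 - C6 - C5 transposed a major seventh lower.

C5 becomes Db4
F5 becomes Gb4
Ab4 becomes Bbb3
C6 becomes Db5
C5 becomes Db4

Db4 Gb4 Bbb3 Db5 Db4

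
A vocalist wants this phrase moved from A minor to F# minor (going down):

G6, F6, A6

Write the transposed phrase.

E6 D6 F#6

From A down to F# is a minor third; apply that to each pitch.
G6 becomes E6
F6 becomes D6
A6 becomes F#6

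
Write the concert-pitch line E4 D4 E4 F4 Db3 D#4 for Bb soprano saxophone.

The Bb soprano saxophone sounds a major second below written, so the written part must be a major second above concert — transpose each note up.
E4 -> F#4
D4 -> E4
E4 -> F#4
F4 -> G4
Db3 -> Eb3
D#4 -> E#4

F#4 E4 F#4 G4 Eb3 E#4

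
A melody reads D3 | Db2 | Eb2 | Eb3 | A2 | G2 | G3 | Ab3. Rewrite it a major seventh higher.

D3: a seventh up reaches C, and 11 semitones makes it C#4.
Db2 up a major seventh is C3.
Eb2: a seventh up reaches D, and 11 semitones makes it D3.
Eb3: a seventh up reaches D, and 11 semitones makes it D4.
A2 up a major seventh is G#3.
G2: a seventh up reaches F, and 11 semitones makes it F#3.
A major seventh up from G3 gives F#4.
A major seventh up from Ab3 gives G4.

C#4 C3 D3 D4 G#3 F#3 F#4 G4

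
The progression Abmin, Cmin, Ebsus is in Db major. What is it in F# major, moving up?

Db major up to F# major is an augmented third; each chord root moves by that interval while the quality stays the same.
Abmin: root Ab up an augmented third → C#, giving C#min.
Cmin: root C up an augmented third → E#, giving E#min.
Ebsus: root Eb up an augmented third → G#, giving G#sus.

C#min E#min G#sus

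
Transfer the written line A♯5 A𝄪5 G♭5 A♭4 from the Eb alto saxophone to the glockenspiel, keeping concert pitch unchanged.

C#3 C##3 Bbb2 Cb2

First find concert pitch: the Eb alto saxophone sounds a major sixth below written, so A♯5 A𝄪5 G♭5 A♭4 sounds C#5 C##5 Bbb4 Cb4.
Then write for glockenspiel: it sounds a perfect fifteenth above written, so the part must be a perfect fifteenth below concert.
C#5 → C#3
C##5 → C##3
Bbb4 → Bbb2
Cb4 → Cb2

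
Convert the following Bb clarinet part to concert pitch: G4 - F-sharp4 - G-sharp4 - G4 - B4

Written C4 on the Bb clarinet sounds as Bb3, a major second lower; apply that shift to every note.
G4 to F4
F#4 to E4
G#4 to F#4
G4 to F4
B4 to A4

F4 E4 F#4 F4 A4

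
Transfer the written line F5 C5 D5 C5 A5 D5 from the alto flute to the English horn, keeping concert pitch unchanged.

G5 D5 E5 D5 B5 E5

First find concert pitch: the alto flute sounds a perfect fourth below written, so F5 C5 D5 C5 A5 D5 sounds C5 G4 A4 G4 E5 A4.
Then write for English horn: it sounds a perfect fifth below written, so the part must be a perfect fifth above concert.
C5 → G5
G4 → D5
A4 → E5
G4 → D5
E5 → B5
A4 → E5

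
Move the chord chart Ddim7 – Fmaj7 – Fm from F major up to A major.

F major up to A major is a major third; each chord root moves by that interval while the quality stays the same.
Ddim7: root D up a major third → F#, giving F#dim7.
Fmaj7: root F up a major third → A, giving Amaj7.
Fm: root F up a major third → A, giving Am.

F#dim7 Amaj7 Am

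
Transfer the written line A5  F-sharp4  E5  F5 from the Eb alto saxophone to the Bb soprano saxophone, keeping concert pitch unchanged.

First find concert pitch: the Eb alto saxophone sounds a major sixth below written, so A5 F-sharp4 E5 F5 sounds C5 A3 G4 Ab4.
Then write for Bb soprano saxophone: it sounds a major second below written, so the part must be a major second above concert.
C5 → D5
A3 → B3
G4 → A4
Ab4 → Bb4

D5 B3 A4 Bb4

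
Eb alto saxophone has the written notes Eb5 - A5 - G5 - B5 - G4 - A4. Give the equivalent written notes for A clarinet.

Bbb4 Eb5 Db5 F5 Db4 Eb4

First find concert pitch: the Eb alto saxophone sounds a major sixth below written, so Eb5 A5 G5 B5 G4 A4 sounds Gb4 C5 Bb4 D5 Bb3 C4.
Then write for A clarinet: it sounds a minor third below written, so the part must be a minor third above concert.
Gb4 → Bbb4
C5 → Eb5
Bb4 → Db5
D5 → F5
Bb3 → Db4
C4 → Eb4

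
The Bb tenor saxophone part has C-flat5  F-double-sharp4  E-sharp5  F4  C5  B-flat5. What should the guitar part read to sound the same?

First find concert pitch: the Bb tenor saxophone sounds a major ninth below written, so C-flat5 F-double-sharp4 E-sharp5 F4 C5 B-flat5 sounds Bbb3 E#3 D#4 Eb3 Bb3 Ab4.
Then write for guitar: it sounds a perfect octave below written, so the part must be a perfect octave above concert.
Bbb3 → Bbb4
E#3 → E#4
D#4 → D#5
Eb3 → Eb4
Bb3 → Bb4
Ab4 → Ab5

Bbb4 E#4 D#5 Eb4 Bb4 Ab5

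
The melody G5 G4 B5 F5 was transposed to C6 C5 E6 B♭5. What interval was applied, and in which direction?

up a perfect fourth

Take the first pair: G5 → C6. G to C spans 4 letter names, so the interval is some kind of fourth.
G5 to C6 is 5 semitones, which makes it a perfect fourth; the second version is higher, so the direction is up.
Checking another pair — F5 → Bb5 — gives the same interval.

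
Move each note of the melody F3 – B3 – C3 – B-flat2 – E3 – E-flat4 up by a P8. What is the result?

F4 B4 C4 Bb3 E4 Eb5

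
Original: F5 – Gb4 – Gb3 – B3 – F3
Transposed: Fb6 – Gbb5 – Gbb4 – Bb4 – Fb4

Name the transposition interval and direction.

up a diminished octave

Take the first pair: F5 → Fb6. F to F spans 8 letter names, so the interval is some kind of octave.
F5 to Fb6 is 11 semitones, which makes it a diminished octave; the second version is higher, so the direction is up.
Checking another pair — F3 → Fb4 — gives the same interval.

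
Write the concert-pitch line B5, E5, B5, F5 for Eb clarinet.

G#5 C#5 G#5 D5

The Eb clarinet sounds a minor third above written, so the written part must be a minor third below concert — transpose each note down.
B5 gives G#5
E5 gives C#5
B5 gives G#5
F5 gives D5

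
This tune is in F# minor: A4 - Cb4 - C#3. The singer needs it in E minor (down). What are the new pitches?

G4 Bbb3 B2

F# minor to E minor down is a major second, so every note moves down by that interval.
A4 -> G4
Cb4 -> Bbb3
C#3 -> B2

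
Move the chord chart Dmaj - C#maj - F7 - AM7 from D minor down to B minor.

D minor down to B minor is a minor third; each chord root moves by that interval while the quality stays the same.
Dmaj: root D down a minor third → B, giving Bmaj.
C#maj: root C# down a minor third → A#, giving A#maj.
F7: root F down a minor third → D, giving D7.
AM7: root A down a minor third → F#, giving F#M7.

Bmaj A#maj D7 F#M7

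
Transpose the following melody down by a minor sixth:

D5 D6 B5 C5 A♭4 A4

D5: a sixth down reaches F, and 8 semitones makes it F#4.
A minor sixth down from D6 gives F#5.
B5 down a minor sixth is D#5.
A minor sixth down from C5 gives E4.
Ab4 down a minor sixth is C4.
A4: a sixth down reaches C, and 8 semitones makes it C#4.

F#4 F#5 D#5 E4 C4 C#4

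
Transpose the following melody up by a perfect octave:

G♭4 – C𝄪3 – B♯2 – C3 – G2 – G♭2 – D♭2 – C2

Gb5 C##4 B#3 C4 G3 Gb3 Db3 C3

Gb4 up a perfect octave is Gb5.
C##3 up a perfect octave is C##4.
B#2 up a perfect octave is B#3.
C3 up a perfect octave is C4.
G2: an octave up reaches G, and 12 semitones makes it G3.
A perfect octave up from Gb2 gives Gb3.
Db2: an octave up reaches D, and 12 semitones makes it Db3.
A perfect octave up from C2 gives C3.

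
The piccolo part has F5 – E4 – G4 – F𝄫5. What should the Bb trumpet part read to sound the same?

G6 F#5 A5 Gbb6

First find concert pitch: the piccolo sounds a perfect octave above written, so F5 E4 G4 F𝄫5 sounds F6 E5 G5 Fbb6.
Then write for Bb trumpet: it sounds a major second below written, so the part must be a major second above concert.
F6 → G6
E5 → F#5
G5 → A5
Fbb6 → Gbb6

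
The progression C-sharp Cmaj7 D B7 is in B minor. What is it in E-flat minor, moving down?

F Fbmaj7 Gb Eb7

B minor down to E-flat minor is an augmented fifth; each chord root moves by that interval while the quality stays the same.
C-sharp: root C-sharp down an augmented fifth → F, giving F.
Cmaj7: root C down an augmented fifth → Fb, giving Fbmaj7.
D: root D down an augmented fifth → Gb, giving Gb.
B7: root B down an augmented fifth → Eb, giving Eb7.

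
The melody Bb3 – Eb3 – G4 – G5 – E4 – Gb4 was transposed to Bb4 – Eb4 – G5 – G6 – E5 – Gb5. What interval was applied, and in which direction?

up a perfect octave

From Bb3 to Bb4 is 8 letter names — an octave of some quality.
Bb3 to Bb4 is 12 semitones, which makes it a perfect octave; the second version is higher, so the direction is up.
Checking another pair — Gb4 → Gb5 — gives the same interval.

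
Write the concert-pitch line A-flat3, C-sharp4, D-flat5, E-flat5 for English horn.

The English horn sounds a perfect fifth below written, so the written part must be a perfect fifth above concert — transpose each note up.
Ab3 to Eb4
C#4 to G#4
Db5 to Ab5
Eb5 to Bb5

Eb4 G#4 Ab5 Bb5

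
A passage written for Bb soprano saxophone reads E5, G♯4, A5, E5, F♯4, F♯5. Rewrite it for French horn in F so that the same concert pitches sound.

A5 C#5 D6 A5 B4 B5

First find concert pitch: the Bb soprano saxophone sounds a major second below written, so E5 G♯4 A5 E5 F♯4 F♯5 sounds D5 F#4 G5 D5 E4 E5.
Then write for French horn in F: it sounds a perfect fifth below written, so the part must be a perfect fifth above concert.
D5 → A5
F#4 → C#5
G5 → D6
D5 → A5
E4 → B4
E5 → B5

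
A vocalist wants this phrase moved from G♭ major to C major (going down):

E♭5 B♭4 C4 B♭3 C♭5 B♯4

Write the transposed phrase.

From G♭ down to C is a diminished fifth; apply that to each pitch.
Eb5 to A4
Bb4 to E4
C4 to F#3
Bb3 to E3
Cb5 to F4
B#4 to E##4

A4 E4 F#3 E3 F4 E##4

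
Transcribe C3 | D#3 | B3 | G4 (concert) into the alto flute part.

F3 G#3 E4 C5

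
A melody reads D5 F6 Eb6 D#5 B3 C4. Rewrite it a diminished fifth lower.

D5: a fifth down reaches G, and 6 semitones makes it G#4.
F6: a fifth down reaches B, and 6 semitones makes it B5.
Eb6: a fifth down reaches A, and 6 semitones makes it A5.
D#5 down a diminished fifth is G##4.
B3 down a diminished fifth is E#3.
A diminished fifth down from C4 gives F#3.

G#4 B5 A5 G##4 E#3 F#3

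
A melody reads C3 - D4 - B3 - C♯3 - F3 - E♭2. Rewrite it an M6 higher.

C3 to A3
D4 to B4
B3 to G#4
C#3 to A#3
F3 to D4
Eb2 to C3

A3 B4 G#4 A#3 D4 C3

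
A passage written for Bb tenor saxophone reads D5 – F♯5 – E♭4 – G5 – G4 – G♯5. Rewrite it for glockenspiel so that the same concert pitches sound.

C2 E2 Db1 F2 F1 F#2

First find concert pitch: the Bb tenor saxophone sounds a major ninth below written, so D5 F♯5 E♭4 G5 G4 G♯5 sounds C4 E4 Db3 F4 F3 F#4.
Then write for glockenspiel: it sounds a perfect fifteenth above written, so the part must be a perfect fifteenth below concert.
C4 → C2
E4 → E2
Db3 → Db1
F4 → F2
F3 → F1
F#4 → F#2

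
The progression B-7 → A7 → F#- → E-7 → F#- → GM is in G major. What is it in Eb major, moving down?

G-7 F7 D- C-7 D- EbM

G major down to Eb major is a major third; each chord root moves by that interval while the quality stays the same.
B-7: root B down a major third → G, giving G-7.
A7: root A down a major third → F, giving F7.
F#-: root F# down a major third → D, giving D-.
E-7: root E down a major third → C, giving C-7.
F#-: root F# down a major third → D, giving D-.
GM: root G down a major third → Eb, giving EbM.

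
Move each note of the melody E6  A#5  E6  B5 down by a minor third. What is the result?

E6 becomes C#6
A#5 becomes F##5
E6 becomes C#6
B5 becomes G#5

C#6 F##5 C#6 G#5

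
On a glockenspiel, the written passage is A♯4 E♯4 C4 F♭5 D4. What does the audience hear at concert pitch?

A#6 E#6 C6 Fb7 D6

Written C4 on the glockenspiel sounds as C6, a perfect fifteenth higher; apply that shift to every note.
A#4 gives A#6
E#4 gives E#6
C4 gives C6
Fb5 gives Fb7
D4 gives D6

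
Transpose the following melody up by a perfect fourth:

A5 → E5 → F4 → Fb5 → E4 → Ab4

D6 A5 Bb4 Bbb5 A4 Db5

A5: a fourth up reaches D, and 5 semitones makes it D6.
E5: a fourth up reaches A, and 5 semitones makes it A5.
A perfect fourth up from F4 gives Bb4.
Fb5: a fourth up reaches B, and 5 semitones makes it Bbb5.
E4 up a perfect fourth is A4.
Ab4: a fourth up reaches D, and 5 semitones makes it Db5.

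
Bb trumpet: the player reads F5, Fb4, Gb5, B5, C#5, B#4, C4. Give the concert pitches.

Eb5 Ebb4 Fb5 A5 B4 A#4 Bb3

Written C4 on the Bb trumpet sounds as Bb3, a major second lower; apply that shift to every note.
F5 gives Eb5
Fb4 gives Ebb4
Gb5 gives Fb5
B5 gives A5
C#5 gives B4
B#4 gives A#4
C4 gives Bb3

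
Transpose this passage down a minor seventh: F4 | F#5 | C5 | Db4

G3 G#4 D4 Eb3

F4 to G3
F#5 to G#4
C5 to D4
Db4 to Eb3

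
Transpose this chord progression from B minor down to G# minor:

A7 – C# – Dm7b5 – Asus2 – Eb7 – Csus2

B minor down to G# minor is a minor third; each chord root moves by that interval while the quality stays the same.
A7: root A down a minor third → F#, giving F#7.
C#: root C# down a minor third → A#, giving A#.
Dm7b5: root D down a minor third → B, giving Bm7b5.
Asus2: root A down a minor third → F#, giving F#sus2.
Eb7: root Eb down a minor third → C, giving C7.
Csus2: root C down a minor third → A, giving Asus2.

F#7 A# Bm7b5 F#sus2 C7 Asus2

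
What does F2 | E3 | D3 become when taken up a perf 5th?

C3 B3 A3

F2 → C3
E3 → B3
D3 → A3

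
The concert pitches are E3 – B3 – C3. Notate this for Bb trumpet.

F#3 C#4 D3

Written C4 sounds as Bb3 on the Bb trumpet, so concert pitches are written a major second up.
E3 -> F#3
B3 -> C#4
C3 -> D3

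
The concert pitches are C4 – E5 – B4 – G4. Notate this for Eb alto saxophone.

The Eb alto saxophone sounds a major sixth below written, so the written part must be a major sixth above concert — transpose each note up.
C4 -> A4
E5 -> C#6
B4 -> G#5
G4 -> E5

A4 C#6 G#5 E5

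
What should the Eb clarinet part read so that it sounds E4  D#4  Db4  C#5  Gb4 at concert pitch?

C#4 B#3 Bb3 A#4 Eb4

Written C4 sounds as Eb4 on the Eb clarinet, so concert pitches are written a minor third down.
E4 → C#4
D#4 → B#3
Db4 → Bb3
C#5 → A#4
Gb4 → Eb4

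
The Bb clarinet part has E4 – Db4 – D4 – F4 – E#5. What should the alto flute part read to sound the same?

First find concert pitch: the Bb clarinet sounds a major second below written, so E4 Db4 D4 F4 E#5 sounds D4 Cb4 C4 Eb4 D#5.
Then write for alto flute: it sounds a perfect fourth below written, so the part must be a perfect fourth above concert.
D4 → G4
Cb4 → Fb4
C4 → F4
Eb4 → Ab4
D#5 → G#5

G4 Fb4 F4 Ab4 G#5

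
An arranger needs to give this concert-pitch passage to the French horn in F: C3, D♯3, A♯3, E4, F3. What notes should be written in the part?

G3 A#3 E#4 B4 C4

The French horn in F sounds a perfect fifth below written, so the written part must be a perfect fifth above concert — transpose each note up.
C3 → G3
D#3 → A#3
A#3 → E#4
E4 → B4
F3 → C4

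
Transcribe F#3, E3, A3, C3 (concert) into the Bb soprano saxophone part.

Written C4 sounds as Bb3 on the Bb soprano saxophone, so concert pitches are written a major second up.
F#3 to G#3
E3 to F#3
A3 to B3
C3 to D3

G#3 F#3 B3 D3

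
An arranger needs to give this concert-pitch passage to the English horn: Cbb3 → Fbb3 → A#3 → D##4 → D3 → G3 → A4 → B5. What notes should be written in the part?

Gbb3 Cbb4 E#4 A##4 A3 D4 E5 F#6

Written C4 sounds as F3 on the English horn, so concert pitches are written a perfect fifth up.
Cbb3 to Gbb3
Fbb3 to Cbb4
A#3 to E#4
D##4 to A##4
D3 to A3
G3 to D4
A4 to E5
B5 to F#6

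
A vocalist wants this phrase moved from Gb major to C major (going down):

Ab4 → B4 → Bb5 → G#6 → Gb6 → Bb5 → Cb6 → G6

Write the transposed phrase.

D4 E#4 E5 C##6 C6 E5 F5 C#6

From Gb down to C is a diminished fifth; apply that to each pitch.
Ab4 to D4
B4 to E#4
Bb5 to E5
G#6 to C##6
Gb6 to C6
Bb5 to E5
Cb6 to F5
G6 to C#6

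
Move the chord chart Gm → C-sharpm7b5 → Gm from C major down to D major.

Am D#m7b5 Am

C major down to D major is a minor seventh; each chord root moves by that interval while the quality stays the same.
Gm: root G down a minor seventh → A, giving Am.
C-sharpm7b5: root C-sharp down a minor seventh → D#, giving D#m7b5.
Gm: root G down a minor seventh → A, giving Am.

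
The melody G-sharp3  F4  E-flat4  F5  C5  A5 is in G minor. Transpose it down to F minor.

F#3 Eb4 Db4 Eb5 Bb4 G5

G minor to F minor down is a major second, so every note moves down by that interval.
G#3 -> F#3
F4 -> Eb4
Eb4 -> Db4
F5 -> Eb5
C5 -> Bb4
A5 -> G5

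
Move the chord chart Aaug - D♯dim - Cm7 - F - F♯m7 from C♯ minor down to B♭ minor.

Gbaug Cdim Bbbm7 Ebb Ebm7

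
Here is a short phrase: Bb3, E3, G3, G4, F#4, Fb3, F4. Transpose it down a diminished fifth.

E3 A#2 C#3 C#4 B#3 Bb2 B3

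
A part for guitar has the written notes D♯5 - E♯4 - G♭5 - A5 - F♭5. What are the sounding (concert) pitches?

D#4 E#3 Gb4 A4 Fb4

Written C4 on the guitar sounds as C3, a perfect octave lower; apply that shift to every note.
D#5 gives D#4
E#4 gives E#3
Gb5 gives Gb4
A5 gives A4
Fb5 gives Fb4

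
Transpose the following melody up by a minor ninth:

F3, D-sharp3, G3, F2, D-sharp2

F3 up a minor ninth is Gb4.
A minor ninth up from D#3 gives E4.
G3: a ninth up reaches A, and 13 semitones makes it Ab4.
F2: a ninth up reaches G, and 13 semitones makes it Gb3.
D#2: a ninth up reaches E, and 13 semitones makes it E3.

Gb4 E4 Ab4 Gb3 E3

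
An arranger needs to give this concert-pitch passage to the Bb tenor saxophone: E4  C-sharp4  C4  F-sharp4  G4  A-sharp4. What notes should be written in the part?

Written C4 sounds as Bb2 on the Bb tenor saxophone, so concert pitches are written a major ninth up.
E4 becomes F#5
C#4 becomes D#5
C4 becomes D5
F#4 becomes G#5
G4 becomes A5
A#4 becomes B#5

F#5 D#5 D5 G#5 A5 B#5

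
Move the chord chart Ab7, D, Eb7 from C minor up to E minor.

C7 F# G7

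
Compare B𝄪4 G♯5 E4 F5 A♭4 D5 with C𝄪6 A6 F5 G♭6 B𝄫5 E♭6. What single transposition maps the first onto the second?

Take the first pair: B##4 → C##6. B to C spans 9 letter names, so the interval is some kind of ninth.
B##4 to C##6 is 13 semitones, which makes it a minor ninth; the second version is higher, so the direction is up.
Checking another pair — D5 → Eb6 — gives the same interval.

up a minor ninth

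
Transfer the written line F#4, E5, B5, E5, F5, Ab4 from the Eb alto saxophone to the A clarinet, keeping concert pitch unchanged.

First find concert pitch: the Eb alto saxophone sounds a major sixth below written, so F#4 E5 B5 E5 F5 Ab4 sounds A3 G4 D5 G4 Ab4 Cb4.
Then write for A clarinet: it sounds a minor third below written, so the part must be a minor third above concert.
A3 → C4
G4 → Bb4
D5 → F5
G4 → Bb4
Ab4 → Cb5
Cb4 → Ebb4

C4 Bb4 F5 Bb4 Cb5 Ebb4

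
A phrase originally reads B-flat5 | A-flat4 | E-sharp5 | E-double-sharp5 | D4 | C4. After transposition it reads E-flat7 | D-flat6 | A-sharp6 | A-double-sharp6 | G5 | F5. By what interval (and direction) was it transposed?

From Bb5 to Eb7 is 11 letter names — an eleventh of some quality.
Bb5 to Eb7 is 17 semitones, which makes it a perfect eleventh; the second version is higher, so the direction is up.
Checking another pair — C4 → F5 — gives the same interval.

up a perfect eleventh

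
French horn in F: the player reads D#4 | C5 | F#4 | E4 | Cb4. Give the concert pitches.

Written C4 on the French horn in F sounds as F3, a perfect fifth lower; apply that shift to every note.
D#4 -> G#3
C5 -> F4
F#4 -> B3
E4 -> A3
Cb4 -> Fb3

G#3 F4 B3 A3 Fb3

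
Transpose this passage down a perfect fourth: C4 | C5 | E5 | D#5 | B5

G3 G4 B4 A#4 F#5

C4 to G3
C5 to G4
E5 to B4
D#5 to A#4
B5 to F#5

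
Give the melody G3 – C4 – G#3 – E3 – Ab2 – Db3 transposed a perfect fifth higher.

D4 G4 D#4 B3 Eb3 Ab3

G3 gives D4
C4 gives G4
G#3 gives D#4
E3 gives B3
Ab2 gives Eb3
Db3 gives Ab3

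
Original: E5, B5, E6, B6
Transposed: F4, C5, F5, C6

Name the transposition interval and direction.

down a major seventh

Take the first pair: E5 → F4. E to F spans 7 letter names, so the interval is some kind of seventh.
F4 to E5 is 11 semitones, which makes it a major seventh; the second version is lower, so the direction is down.
Checking another pair — B6 → C6 — gives the same interval.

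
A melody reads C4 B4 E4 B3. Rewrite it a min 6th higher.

A minor sixth up from C4 gives Ab4.
B4: a sixth up reaches G, and 8 semitones makes it G5.
A minor sixth up from E4 gives C5.
A minor sixth up from B3 gives G4.

Ab4 G5 C5 G4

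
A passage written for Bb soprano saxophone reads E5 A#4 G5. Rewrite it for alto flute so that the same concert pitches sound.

G5 C#5 Bb5

First find concert pitch: the Bb soprano saxophone sounds a major second below written, so E5 A#4 G5 sounds D5 G#4 F5.
Then write for alto flute: it sounds a perfect fourth below written, so the part must be a perfect fourth above concert.
D5 → G5
G#4 → C#5
F5 → Bb5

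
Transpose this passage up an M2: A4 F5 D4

A4 → B4
F5 → G5
D4 → E4

B4 G5 E4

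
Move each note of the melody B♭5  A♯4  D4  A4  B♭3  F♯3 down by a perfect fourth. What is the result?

F5 E#4 A3 E4 F3 C#3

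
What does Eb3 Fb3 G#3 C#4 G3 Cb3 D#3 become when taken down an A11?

Bbb1 Cbb2 D2 G2 Db2 Gbb1 A1

Eb3 gives Bbb1
Fb3 gives Cbb2
G#3 gives D2
C#4 gives G2
G3 gives Db2
Cb3 gives Gbb1
D#3 gives A1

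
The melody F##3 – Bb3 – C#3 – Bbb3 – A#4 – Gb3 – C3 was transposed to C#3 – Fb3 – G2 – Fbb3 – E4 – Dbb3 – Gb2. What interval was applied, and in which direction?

down an augmented fourth

From F##3 to C#3 is 4 letter names — a fourth of some quality.
C#3 to F##3 is 6 semitones, which makes it an augmented fourth; the second version is lower, so the direction is down.
Checking another pair — C3 → Gb2 — gives the same interval.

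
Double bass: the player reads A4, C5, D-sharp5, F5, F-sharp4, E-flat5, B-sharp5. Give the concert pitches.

A3 C4 D#4 F4 F#3 Eb4 B#4

The double bass sounds a perfect octave below written, so transpose each written note down a perfect octave.
A4 gives A3
C5 gives C4
D#5 gives D#4
F5 gives F4
F#4 gives F#3
Eb5 gives Eb4
B#5 gives B#4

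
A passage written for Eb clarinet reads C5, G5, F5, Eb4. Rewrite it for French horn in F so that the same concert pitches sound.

Bb5 F6 Eb6 Db5

First find concert pitch: the Eb clarinet sounds a minor third above written, so C5 G5 F5 Eb4 sounds Eb5 Bb5 Ab5 Gb4.
Then write for French horn in F: it sounds a perfect fifth below written, so the part must be a perfect fifth above concert.
Eb5 → Bb5
Bb5 → F6
Ab5 → Eb6
Gb4 → Db5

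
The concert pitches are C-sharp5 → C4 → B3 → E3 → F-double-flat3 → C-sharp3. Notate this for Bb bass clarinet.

D#6 D5 C#5 F#4 Gbb4 D#4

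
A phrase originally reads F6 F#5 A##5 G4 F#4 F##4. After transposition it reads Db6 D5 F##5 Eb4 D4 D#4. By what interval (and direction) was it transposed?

down a major third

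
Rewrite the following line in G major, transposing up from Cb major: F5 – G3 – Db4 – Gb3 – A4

Cb major to G major up is an augmented fifth, so every note moves up by that interval.
F5 becomes C#6
G3 becomes D#4
Db4 becomes A4
Gb3 becomes D4
A4 becomes E#5

C#6 D#4 A4 D4 E#5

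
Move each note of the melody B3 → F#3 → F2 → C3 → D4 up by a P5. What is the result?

F#4 C#4 C3 G3 A4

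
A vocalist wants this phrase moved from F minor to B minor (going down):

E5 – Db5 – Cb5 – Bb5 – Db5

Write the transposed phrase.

A#4 G4 F4 E5 G4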